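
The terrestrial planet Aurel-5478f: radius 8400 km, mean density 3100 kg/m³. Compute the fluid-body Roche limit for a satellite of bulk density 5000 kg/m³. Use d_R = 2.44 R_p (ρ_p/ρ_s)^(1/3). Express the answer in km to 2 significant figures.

17000 km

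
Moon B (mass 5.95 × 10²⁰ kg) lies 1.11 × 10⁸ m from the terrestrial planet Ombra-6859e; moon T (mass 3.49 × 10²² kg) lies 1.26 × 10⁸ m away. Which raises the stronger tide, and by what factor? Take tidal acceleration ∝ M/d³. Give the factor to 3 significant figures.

Moon T, by a factor of ≈ 40.1

The tide-raising term goes as M/d³ (the gradient of a 1/d² field).
Moon B: (5.95 × 10²⁰) / (1.11 × 10⁸)³ = 4.351 × 10⁻⁴
Moon T: (3.49 × 10²²) / (1.26 × 10⁸)³ = 1.745 × 10⁻²
Ratio (larger/smaller) = 40.1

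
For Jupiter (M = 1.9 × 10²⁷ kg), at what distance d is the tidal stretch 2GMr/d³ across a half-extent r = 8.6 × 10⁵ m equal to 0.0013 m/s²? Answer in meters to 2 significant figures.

5.5 × 10⁸ m

2GMr/d³ = a_tidal  ⇒  d = (2GMr / a_tidal)^(1/3)
d = (2 × 6.674×10⁻¹¹ × (1.9 × 10²⁷) × (8.6 × 10⁵) / (0.0013))^(1/3)
  = 5.5 × 10⁸ m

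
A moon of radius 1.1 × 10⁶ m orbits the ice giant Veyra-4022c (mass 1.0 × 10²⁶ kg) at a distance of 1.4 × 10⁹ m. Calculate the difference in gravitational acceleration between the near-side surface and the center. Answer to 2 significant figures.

5.4 × 10⁻⁶ m/s²

a_tidal = 2GMr/d³
        = 2 × (6.674 × 10⁻¹¹) × (1.0 × 10²⁶) × (1.1 × 10⁶) / (1.4 × 10⁹)³
        = 5.4 × 10⁻⁶ m/s²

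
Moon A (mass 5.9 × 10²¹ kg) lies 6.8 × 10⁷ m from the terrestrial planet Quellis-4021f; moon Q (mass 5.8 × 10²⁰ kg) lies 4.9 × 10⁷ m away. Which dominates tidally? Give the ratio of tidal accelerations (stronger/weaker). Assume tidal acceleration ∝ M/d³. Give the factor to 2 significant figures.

Tidal stretch scales as M/d³; compute that for each body.
Moon A: (5.9 × 10²¹) / (6.8 × 10⁷)³ = 1.876 × 10⁻²
Moon Q: (5.8 × 10²⁰) / (4.9 × 10⁷)³ = 4.930 × 10⁻³
Ratio (larger/smaller) = 3.8

Moon A, by a factor of ≈ 3.8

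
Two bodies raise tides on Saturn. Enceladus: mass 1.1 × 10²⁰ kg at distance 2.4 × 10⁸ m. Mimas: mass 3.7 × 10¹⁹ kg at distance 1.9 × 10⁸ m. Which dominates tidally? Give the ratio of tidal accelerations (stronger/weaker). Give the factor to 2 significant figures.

Enceladus, by a factor of ≈ 1.5

The tide-raising term goes as M/d³ (the gradient of a 1/d² field).
Enceladus: (1.1 × 10²⁰) / (2.4 × 10⁸)³ = 7.957 × 10⁻⁶
Mimas: (3.7 × 10¹⁹) / (1.9 × 10⁸)³ = 5.394 × 10⁻⁶
Ratio (larger/smaller) = 1.5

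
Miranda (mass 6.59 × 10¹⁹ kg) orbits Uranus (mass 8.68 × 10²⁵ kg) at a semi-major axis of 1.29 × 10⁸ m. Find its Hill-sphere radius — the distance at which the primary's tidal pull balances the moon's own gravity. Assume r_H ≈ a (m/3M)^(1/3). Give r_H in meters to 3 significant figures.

r_H ≈ a (m/3M)^(1/3)
    = (1.29 × 10⁸) × (6.59 × 10¹⁹ / (3 × 8.68 × 10²⁵))^(1/3)
    = 8.16 × 10⁵ m

8.16 × 10⁵ m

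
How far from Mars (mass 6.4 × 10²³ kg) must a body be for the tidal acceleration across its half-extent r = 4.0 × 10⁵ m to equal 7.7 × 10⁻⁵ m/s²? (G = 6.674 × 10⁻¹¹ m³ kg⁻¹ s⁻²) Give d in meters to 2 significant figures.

2GMr/d³ = a_tidal  ⇒  d = (2GMr / a_tidal)^(1/3)
d = (2 × 6.674×10⁻¹¹ × (6.4 × 10²³) × (4.0 × 10⁵) / (7.7 × 10⁻⁵))^(1/3)
  = 7.6 × 10⁷ m

7.6 × 10⁷ m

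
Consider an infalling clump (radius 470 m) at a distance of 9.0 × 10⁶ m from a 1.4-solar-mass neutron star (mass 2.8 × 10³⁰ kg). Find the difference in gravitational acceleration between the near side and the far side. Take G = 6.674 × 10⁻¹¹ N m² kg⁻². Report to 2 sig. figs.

4.8 × 10² m/s²

Δg = 4GMr/d³
   = 4 × (6.674 × 10⁻¹¹) × (2.8 × 10³⁰) × (470) / (9.0 × 10⁶)³
   = 4.8 × 10² m/s²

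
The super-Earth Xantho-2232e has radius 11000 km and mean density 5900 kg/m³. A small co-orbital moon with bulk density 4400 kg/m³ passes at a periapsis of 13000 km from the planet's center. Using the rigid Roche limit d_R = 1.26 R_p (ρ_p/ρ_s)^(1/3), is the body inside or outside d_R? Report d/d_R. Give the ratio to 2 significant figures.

d_R = 1.26 × (11000 km) × (5900/4400)^(1/3) = 15280 km
d/d_R = (13000) / (15280) = 0.85
Since d/d_R < 1, the body is inside the Roche limit.

inside; d/d_R ≈ 0.85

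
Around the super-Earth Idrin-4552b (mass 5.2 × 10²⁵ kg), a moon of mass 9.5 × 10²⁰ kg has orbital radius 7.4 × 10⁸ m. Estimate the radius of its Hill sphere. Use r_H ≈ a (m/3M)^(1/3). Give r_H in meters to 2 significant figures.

r_H ≈ a (m/3M)^(1/3)
    = (7.4 × 10⁸) × (9.5 × 10²⁰ / (3 × 5.2 × 10²⁵))^(1/3)
    = 1.4 × 10⁷ m

1.4 × 10⁷ m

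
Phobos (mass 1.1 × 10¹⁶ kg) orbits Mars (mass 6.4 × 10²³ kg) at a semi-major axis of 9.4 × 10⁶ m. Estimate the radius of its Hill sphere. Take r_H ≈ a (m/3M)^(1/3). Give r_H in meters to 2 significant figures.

r_H ≈ a (m/3M)^(1/3)
    = (9.4 × 10⁶) × (1.1 × 10¹⁶ / (3 × 6.4 × 10²³))^(1/3)
    = 1.7 × 10⁴ m

1.7 × 10⁴ m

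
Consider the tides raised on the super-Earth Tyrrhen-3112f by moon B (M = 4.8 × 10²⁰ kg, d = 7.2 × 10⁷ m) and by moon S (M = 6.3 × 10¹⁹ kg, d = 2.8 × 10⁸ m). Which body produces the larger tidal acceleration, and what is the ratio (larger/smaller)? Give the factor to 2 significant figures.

Moon B, by a factor of ≈ 450

Compare M/d³ for the two perturbers:
Moon B: (4.8 × 10²⁰) / (7.2 × 10⁷)³ = 1.286 × 10⁻³
Moon S: (6.3 × 10¹⁹) / (2.8 × 10⁸)³ = 2.870 × 10⁻⁶
Ratio (larger/smaller) = 450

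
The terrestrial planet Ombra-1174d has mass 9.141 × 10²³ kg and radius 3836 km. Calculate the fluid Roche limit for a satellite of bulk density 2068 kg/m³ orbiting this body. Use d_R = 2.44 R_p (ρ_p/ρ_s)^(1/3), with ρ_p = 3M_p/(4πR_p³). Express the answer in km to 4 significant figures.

ρ_p = 3M_p/(4πR_p³) = 3 × (9.141 × 10²³) / (4π × (3.836 × 10⁶ m)³) = 3866 kg/m³
d_R = 2.44 × 3836 km × (3866/2068)^(1/3)
    = 11530 km

11530 km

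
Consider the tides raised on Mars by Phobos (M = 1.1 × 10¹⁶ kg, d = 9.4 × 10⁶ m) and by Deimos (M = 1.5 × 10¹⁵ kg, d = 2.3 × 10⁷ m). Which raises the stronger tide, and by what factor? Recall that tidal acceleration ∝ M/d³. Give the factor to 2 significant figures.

Phobos, by a factor of ≈ 110

Tidal acceleration ∝ M/d³, so compare M/d³ for each.
Phobos: (1.1 × 10¹⁶) / (9.4 × 10⁶)³ = 1.324 × 10⁻⁵
Deimos: (1.5 × 10¹⁵) / (2.3 × 10⁷)³ = 1.233 × 10⁻⁷
Ratio (larger/smaller) = 110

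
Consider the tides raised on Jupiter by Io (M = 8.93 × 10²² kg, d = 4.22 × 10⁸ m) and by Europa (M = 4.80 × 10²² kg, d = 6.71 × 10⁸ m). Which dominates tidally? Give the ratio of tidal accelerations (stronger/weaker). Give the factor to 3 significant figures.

Io, by a factor of ≈ 7.48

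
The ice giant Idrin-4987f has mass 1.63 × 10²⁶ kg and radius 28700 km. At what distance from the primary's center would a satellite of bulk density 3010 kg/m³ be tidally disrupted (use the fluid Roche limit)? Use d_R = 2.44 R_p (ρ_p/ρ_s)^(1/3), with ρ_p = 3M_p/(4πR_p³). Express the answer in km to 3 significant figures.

57300 km

ρ_p = 3M_p/(4πR_p³) = 3 × (1.63 × 10²⁶) / (4π × (2.87 × 10⁷ m)³) = 1650 kg/m³
d_R = 2.44 × 28700 km × (1650/3010)^(1/3)
    = 57300 km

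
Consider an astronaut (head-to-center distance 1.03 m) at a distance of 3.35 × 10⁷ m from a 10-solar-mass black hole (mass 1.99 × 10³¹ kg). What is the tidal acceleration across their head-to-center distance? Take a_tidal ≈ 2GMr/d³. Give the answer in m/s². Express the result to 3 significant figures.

a_tidal = 2GMr/d³
        = 2 × (6.674 × 10⁻¹¹) × (1.99 × 10³¹) × (1.03) / (3.35 × 10⁷)³
        = 7.28 × 10⁻² m/s²

7.28 × 10⁻² m/s²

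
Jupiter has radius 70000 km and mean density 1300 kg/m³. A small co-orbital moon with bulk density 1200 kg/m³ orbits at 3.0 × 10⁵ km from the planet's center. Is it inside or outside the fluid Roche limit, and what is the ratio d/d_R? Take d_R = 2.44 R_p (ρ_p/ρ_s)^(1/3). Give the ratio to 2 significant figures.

outside; d/d_R ≈ 1.7

d_R = 2.44 × (70000 km) × (1300/1200)^(1/3) = 1.754 × 10⁵ km
d/d_R = (3.0 × 10⁵) / (1.754 × 10⁵) = 1.7
Since d/d_R > 1, the body is outside the Roche limit.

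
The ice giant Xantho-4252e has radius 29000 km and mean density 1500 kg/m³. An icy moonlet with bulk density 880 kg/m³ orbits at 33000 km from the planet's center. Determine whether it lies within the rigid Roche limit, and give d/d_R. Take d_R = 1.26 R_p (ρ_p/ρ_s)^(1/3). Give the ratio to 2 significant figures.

inside; d/d_R ≈ 0.76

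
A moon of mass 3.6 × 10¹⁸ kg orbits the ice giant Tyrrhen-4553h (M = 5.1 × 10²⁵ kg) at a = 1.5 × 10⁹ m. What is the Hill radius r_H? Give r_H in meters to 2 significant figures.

4.3 × 10⁶ m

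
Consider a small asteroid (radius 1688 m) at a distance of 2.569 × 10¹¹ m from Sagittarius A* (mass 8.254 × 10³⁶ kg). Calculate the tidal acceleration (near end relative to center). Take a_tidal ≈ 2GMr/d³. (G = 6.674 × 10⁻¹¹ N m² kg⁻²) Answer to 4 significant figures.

Differencing GM/(d−r)² and GM/d² to first order in r/d gives 2GMr/d³.
Δg = 2GMr/d³
   = 2 × (6.674 × 10⁻¹¹) × (8.254 × 10³⁶) × (1688) / (2.569 × 10¹¹)³
   = 1.097 × 10⁻⁴ m/s²

1.097 × 10⁻⁴ m/s²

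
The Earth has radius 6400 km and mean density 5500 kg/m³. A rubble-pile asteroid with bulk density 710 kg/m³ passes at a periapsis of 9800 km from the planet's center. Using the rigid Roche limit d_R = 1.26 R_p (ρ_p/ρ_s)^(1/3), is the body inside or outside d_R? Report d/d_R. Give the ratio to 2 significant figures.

inside; d/d_R ≈ 0.61

d_R = 1.26 × (6400 km) × (5500/710)^(1/3) = 15960 km
d/d_R = (9800) / (15960) = 0.61
Since d/d_R < 1, the body is inside the Roche limit.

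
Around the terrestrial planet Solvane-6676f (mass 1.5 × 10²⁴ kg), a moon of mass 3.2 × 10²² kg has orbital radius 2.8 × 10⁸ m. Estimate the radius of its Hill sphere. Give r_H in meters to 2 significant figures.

r_H ≈ a (m/3M)^(1/3)
    = (2.8 × 10⁸) × (3.2 × 10²² / (3 × 1.5 × 10²⁴))^(1/3)
    = 5.4 × 10⁷ m

5.4 × 10⁷ m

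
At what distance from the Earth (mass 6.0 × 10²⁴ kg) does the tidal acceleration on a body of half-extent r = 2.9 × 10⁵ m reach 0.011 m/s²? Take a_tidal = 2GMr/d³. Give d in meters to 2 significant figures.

2.8 × 10⁷ m

2GMr/d³ = a_tidal  ⇒  d = (2GMr / a_tidal)^(1/3)
d = (2 × 6.674×10⁻¹¹ × (6.0 × 10²⁴) × (2.9 × 10⁵) / (0.011))^(1/3)
  = 2.8 × 10⁷ m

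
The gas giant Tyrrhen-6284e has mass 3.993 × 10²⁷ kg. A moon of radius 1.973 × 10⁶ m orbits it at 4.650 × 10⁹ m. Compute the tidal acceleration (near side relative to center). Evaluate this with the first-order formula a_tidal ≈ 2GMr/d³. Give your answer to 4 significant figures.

1.046 × 10⁻⁵ m/s²

a_tidal = 2GMr/d³
        = 2 × (6.674 × 10⁻¹¹) × (3.993 × 10²⁷) × (1.973 × 10⁶) / (4.650 × 10⁹)³
        = 1.046 × 10⁻⁵ m/s²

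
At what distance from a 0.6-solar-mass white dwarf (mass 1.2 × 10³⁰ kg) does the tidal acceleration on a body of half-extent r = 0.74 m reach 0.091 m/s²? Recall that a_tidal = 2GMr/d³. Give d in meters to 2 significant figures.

2GMr/d³ = a_tidal  ⇒  d = (2GMr / a_tidal)^(1/3)
d = (2 × 6.674×10⁻¹¹ × (1.2 × 10³⁰) × (0.74) / (0.091))^(1/3)
  = 1.1 × 10⁷ m

1.1 × 10⁷ m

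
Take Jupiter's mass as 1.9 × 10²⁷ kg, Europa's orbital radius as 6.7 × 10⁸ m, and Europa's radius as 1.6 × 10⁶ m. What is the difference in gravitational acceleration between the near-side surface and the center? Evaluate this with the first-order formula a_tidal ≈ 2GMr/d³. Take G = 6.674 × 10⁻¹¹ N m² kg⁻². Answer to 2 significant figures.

1.3 × 10⁻³ m/s²

a_tidal = 2GMr/d³
        = 2 × (6.674 × 10⁻¹¹) × (1.9 × 10²⁷) × (1.6 × 10⁶) / (6.7 × 10⁸)³
        = 1.3 × 10⁻³ m/s²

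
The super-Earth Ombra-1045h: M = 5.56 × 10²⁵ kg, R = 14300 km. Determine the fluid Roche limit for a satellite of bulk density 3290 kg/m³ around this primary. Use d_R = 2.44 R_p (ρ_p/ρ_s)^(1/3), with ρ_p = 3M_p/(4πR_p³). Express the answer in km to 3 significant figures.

38800 km

ρ_p = 3M_p/(4πR_p³) = 3 × (5.56 × 10²⁵) / (4π × (1.43 × 10⁷ m)³) = 4540 kg/m³
d_R = 2.44 × 14300 km × (4540/3290)^(1/3)
    = 38800 km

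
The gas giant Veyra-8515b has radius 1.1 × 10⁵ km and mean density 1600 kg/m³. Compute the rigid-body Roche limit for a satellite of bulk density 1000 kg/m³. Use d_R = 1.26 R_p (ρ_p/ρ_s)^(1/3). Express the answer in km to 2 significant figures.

d_R = 1.26 × 1.1 × 10⁵ km × (1600/1000)^(1/3)
    = 1.6 × 10⁵ km

1.6 × 10⁵ km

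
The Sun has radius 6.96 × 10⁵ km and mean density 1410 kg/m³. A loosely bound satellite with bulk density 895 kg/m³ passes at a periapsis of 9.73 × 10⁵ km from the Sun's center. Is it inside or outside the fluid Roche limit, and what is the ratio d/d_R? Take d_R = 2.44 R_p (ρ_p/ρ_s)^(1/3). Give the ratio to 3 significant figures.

d_R = 2.44 × (6.96 × 10⁵ km) × (1410/895)^(1/3) = 1.976 × 10⁶ km
d/d_R = (9.73 × 10⁵) / (1.976 × 10⁶) = 0.492
Since d/d_R < 1, the body is inside the Roche limit.

inside; d/d_R ≈ 0.492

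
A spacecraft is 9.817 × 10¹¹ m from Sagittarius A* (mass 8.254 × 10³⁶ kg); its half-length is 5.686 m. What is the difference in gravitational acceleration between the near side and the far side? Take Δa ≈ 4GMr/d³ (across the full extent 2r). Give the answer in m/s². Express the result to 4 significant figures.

1.324 × 10⁻⁸ m/s²

The field gradient is 2GM/d³; across the full diameter 2r the difference is 4GMr/d³.
Δa = 4GMr/d³
   = 4 × (6.674 × 10⁻¹¹) × (8.254 × 10³⁶) × (5.686) / (9.817 × 10¹¹)³
   = 1.324 × 10⁻⁸ m/s²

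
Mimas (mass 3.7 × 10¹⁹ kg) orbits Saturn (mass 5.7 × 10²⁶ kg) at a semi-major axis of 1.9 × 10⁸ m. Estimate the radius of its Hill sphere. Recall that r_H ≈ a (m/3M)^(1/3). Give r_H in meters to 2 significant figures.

5.3 × 10⁵ m

r_H ≈ a (m/3M)^(1/3)
    = (1.9 × 10⁸) × (3.7 × 10¹⁹ / (3 × 5.7 × 10²⁶))^(1/3)
    = 5.3 × 10⁵ m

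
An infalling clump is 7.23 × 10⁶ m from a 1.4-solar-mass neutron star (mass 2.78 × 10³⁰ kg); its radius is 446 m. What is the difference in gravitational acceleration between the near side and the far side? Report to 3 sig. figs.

8.76 × 10² m/s²

The field gradient is 2GM/d³; across the full diameter 2r the difference is 4GMr/d³.
a_tidal = 4GMr/d³
        = 4 × (6.674 × 10⁻¹¹) × (2.78 × 10³⁰) × (446) / (7.23 × 10⁶)³
        = 8.76 × 10² m/s²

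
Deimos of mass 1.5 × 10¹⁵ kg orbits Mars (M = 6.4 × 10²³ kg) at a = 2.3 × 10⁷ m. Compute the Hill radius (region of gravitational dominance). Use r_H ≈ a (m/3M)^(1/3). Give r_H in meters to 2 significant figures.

2.1 × 10⁴ m

r_H ≈ a (m/3M)^(1/3)
    = (2.3 × 10⁷) × (1.5 × 10¹⁵ / (3 × 6.4 × 10²³))^(1/3)
    = 2.1 × 10⁴ m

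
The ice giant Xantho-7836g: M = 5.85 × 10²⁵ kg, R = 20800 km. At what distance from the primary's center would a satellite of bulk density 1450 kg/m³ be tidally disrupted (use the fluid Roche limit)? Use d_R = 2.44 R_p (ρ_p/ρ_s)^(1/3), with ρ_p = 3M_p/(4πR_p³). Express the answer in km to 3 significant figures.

ρ_p = 3M_p/(4πR_p³) = 3 × (5.85 × 10²⁵) / (4π × (2.08 × 10⁷ m)³) = 1550 kg/m³
d_R = 2.44 × 20800 km × (1550/1450)^(1/3)
    = 51900 km

51900 km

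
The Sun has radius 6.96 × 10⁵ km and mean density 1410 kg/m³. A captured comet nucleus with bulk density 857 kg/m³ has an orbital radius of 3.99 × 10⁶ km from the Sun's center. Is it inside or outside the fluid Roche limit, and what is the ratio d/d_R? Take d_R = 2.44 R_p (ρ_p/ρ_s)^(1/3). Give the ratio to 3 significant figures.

outside; d/d_R ≈ 1.99

d_R = 2.44 × (6.96 × 10⁵ km) × (1410/857)^(1/3) = 2.005 × 10⁶ km
d/d_R = (3.99 × 10⁶) / (2.005 × 10⁶) = 1.99
Since d/d_R > 1, the body is outside the Roche limit.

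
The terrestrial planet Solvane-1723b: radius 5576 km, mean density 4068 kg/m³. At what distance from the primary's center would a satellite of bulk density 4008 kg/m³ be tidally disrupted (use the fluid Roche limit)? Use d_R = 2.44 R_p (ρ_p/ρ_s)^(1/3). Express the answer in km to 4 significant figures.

13670 km

d_R = 2.44 × 5576 km × (4068/4008)^(1/3)
    = 13670 km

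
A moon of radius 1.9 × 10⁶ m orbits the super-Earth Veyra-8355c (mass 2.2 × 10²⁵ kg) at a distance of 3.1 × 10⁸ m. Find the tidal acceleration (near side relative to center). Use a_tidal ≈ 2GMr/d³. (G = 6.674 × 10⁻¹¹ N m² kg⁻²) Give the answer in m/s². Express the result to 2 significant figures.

1.9 × 10⁻⁴ m/s²

a_tidal = 2GMr/d³
        = 2 × (6.674 × 10⁻¹¹) × (2.2 × 10²⁵) × (1.9 × 10⁶) / (3.1 × 10⁸)³
        = 1.9 × 10⁻⁴ m/s²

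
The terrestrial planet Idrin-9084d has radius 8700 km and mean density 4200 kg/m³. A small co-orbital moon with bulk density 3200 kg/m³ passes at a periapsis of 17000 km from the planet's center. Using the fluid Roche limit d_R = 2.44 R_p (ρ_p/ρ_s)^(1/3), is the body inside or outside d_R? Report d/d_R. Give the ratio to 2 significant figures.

d_R = 2.44 × (8700 km) × (4200/3200)^(1/3) = 23240 km
d/d_R = (17000) / (23240) = 0.73
Since d/d_R < 1, the body is inside the Roche limit.

inside; d/d_R ≈ 0.73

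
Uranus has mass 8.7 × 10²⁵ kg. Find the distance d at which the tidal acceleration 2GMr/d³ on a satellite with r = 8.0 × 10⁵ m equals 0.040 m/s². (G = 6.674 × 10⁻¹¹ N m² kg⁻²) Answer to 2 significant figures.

6.1 × 10⁷ m

2GMr/d³ = a_tidal  ⇒  d = (2GMr / a_tidal)^(1/3)
d = (2 × 6.674×10⁻¹¹ × (8.7 × 10²⁵) × (8.0 × 10⁵) / (0.040))^(1/3)
  = 6.1 × 10⁷ m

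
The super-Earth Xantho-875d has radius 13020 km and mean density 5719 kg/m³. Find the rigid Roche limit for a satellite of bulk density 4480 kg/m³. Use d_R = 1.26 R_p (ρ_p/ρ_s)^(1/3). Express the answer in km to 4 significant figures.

17800 km

d_R = 1.26 × 13020 km × (5719/4480)^(1/3)
    = 17800 km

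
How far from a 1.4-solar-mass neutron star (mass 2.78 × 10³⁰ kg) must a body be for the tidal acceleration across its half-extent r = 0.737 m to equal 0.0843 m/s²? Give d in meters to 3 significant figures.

1.48 × 10⁷ m

2GMr/d³ = a_tidal  ⇒  d = (2GMr / a_tidal)^(1/3)
d = (2 × 6.674×10⁻¹¹ × (2.78 × 10³⁰) × (0.737) / (0.0843))^(1/3)
  = 1.48 × 10⁷ m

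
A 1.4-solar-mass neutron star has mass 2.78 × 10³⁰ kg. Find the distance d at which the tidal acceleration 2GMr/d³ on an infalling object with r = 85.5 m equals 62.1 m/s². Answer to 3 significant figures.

7.99 × 10⁶ m

2GMr/d³ = a_tidal  ⇒  d = (2GMr / a_tidal)^(1/3)
d = (2 × 6.674×10⁻¹¹ × (2.78 × 10³⁰) × (85.5) / (62.1))^(1/3)
  = 7.99 × 10⁶ m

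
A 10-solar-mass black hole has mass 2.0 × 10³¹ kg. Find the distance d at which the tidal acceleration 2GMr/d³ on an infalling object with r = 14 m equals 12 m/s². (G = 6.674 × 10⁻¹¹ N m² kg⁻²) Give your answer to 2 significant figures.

2GMr/d³ = a_tidal  ⇒  d = (2GMr / a_tidal)^(1/3)
d = (2 × 6.674×10⁻¹¹ × (2.0 × 10³¹) × (14) / (12))^(1/3)
  = 1.5 × 10⁷ m

1.5 × 10⁷ m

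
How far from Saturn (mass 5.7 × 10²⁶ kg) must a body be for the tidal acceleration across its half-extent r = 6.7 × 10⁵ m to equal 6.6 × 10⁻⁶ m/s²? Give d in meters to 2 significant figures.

2.0 × 10⁹ m

2GMr/d³ = a_tidal  ⇒  d = (2GMr / a_tidal)^(1/3)
d = (2 × 6.674×10⁻¹¹ × (5.7 × 10²⁶) × (6.7 × 10⁵) / (6.6 × 10⁻⁶))^(1/3)
  = 2.0 × 10⁹ m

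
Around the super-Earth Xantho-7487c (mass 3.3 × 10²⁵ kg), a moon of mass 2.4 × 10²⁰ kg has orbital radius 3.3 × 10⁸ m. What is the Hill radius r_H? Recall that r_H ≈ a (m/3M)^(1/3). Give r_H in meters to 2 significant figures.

4.4 × 10⁶ m

r_H ≈ a (m/3M)^(1/3)
    = (3.3 × 10⁸) × (2.4 × 10²⁰ / (3 × 3.3 × 10²⁵))^(1/3)
    = 4.4 × 10⁶ m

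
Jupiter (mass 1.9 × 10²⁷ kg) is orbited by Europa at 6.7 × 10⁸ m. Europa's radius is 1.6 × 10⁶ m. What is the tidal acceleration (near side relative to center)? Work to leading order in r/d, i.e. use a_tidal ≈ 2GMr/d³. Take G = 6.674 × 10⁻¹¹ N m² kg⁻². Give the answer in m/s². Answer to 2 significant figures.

1.3 × 10⁻³ m/s²

Since r ≪ d, expand the inverse-square field across one radius to get the leading 2GMr/d³ term.
Δg = 2GMr/d³
   = 2 × (6.674 × 10⁻¹¹) × (1.9 × 10²⁷) × (1.6 × 10⁶) / (6.7 × 10⁸)³
   = 1.3 × 10⁻³ m/s²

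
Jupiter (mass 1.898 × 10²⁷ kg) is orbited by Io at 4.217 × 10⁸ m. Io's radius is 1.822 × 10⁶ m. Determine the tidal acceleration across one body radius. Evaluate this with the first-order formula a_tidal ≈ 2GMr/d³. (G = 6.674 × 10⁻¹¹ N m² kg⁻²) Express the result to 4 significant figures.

6.155 × 10⁻³ m/s²

Differencing GM/(d−r)² and GM/d² to first order in r/d gives 2GMr/d³.
a_tidal = 2GMr/d³
        = 2 × (6.674 × 10⁻¹¹) × (1.898 × 10²⁷) × (1.822 × 10⁶) / (4.217 × 10⁸)³
        = 6.155 × 10⁻³ m/s²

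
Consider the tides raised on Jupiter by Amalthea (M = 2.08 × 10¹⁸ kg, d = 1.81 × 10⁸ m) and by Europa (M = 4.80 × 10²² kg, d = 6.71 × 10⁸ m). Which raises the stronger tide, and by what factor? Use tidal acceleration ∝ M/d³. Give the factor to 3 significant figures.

Europa, by a factor of ≈ 453

The tide-raising term goes as M/d³ (the gradient of a 1/d² field).
Amalthea: (2.08 × 10¹⁸) / (1.81 × 10⁸)³ = 3.508 × 10⁻⁷
Europa: (4.80 × 10²²) / (6.71 × 10⁸)³ = 1.589 × 10⁻⁴
Ratio (larger/smaller) = 453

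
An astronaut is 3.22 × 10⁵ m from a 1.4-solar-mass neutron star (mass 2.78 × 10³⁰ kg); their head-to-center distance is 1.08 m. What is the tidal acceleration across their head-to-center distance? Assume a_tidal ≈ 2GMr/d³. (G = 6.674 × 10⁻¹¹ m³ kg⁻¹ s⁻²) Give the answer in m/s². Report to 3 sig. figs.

1.20 × 10⁴ m/s²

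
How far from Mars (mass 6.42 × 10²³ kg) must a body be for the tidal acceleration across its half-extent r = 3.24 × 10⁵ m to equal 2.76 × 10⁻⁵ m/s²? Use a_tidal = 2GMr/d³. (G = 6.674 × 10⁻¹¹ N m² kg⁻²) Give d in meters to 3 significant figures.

2GMr/d³ = a_tidal  ⇒  d = (2GMr / a_tidal)^(1/3)
d = (2 × 6.674×10⁻¹¹ × (6.42 × 10²³) × (3.24 × 10⁵) / (2.76 × 10⁻⁵))^(1/3)
  = 1.00 × 10⁸ m

1.00 × 10⁸ m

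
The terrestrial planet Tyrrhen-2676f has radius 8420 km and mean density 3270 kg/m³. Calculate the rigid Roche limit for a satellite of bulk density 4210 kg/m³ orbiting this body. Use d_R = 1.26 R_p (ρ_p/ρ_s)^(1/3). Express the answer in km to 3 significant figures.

d_R = 1.26 × 8420 km × (3270/4210)^(1/3)
    = 9750 km

9750 km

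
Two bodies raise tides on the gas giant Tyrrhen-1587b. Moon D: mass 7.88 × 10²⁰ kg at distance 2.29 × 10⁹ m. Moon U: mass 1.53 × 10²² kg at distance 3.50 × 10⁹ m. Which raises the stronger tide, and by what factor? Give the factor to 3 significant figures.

Moon U, by a factor of ≈ 5.44

Tidal acceleration ∝ M/d³, so compare M/d³ for each.
Moon D: (7.88 × 10²⁰) / (2.29 × 10⁹)³ = 6.562 × 10⁻⁸
Moon U: (1.53 × 10²²) / (3.50 × 10⁹)³ = 3.569 × 10⁻⁷
Ratio (larger/smaller) = 5.44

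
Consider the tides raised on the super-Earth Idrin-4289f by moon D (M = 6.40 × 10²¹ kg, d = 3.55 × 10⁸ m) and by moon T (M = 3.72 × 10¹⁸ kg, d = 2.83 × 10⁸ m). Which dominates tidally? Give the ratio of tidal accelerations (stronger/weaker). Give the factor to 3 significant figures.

Tidal acceleration ∝ M/d³, so compare M/d³ for each.
Moon D: (6.40 × 10²¹) / (3.55 × 10⁸)³ = 1.431 × 10⁻⁴
Moon T: (3.72 × 10¹⁸) / (2.83 × 10⁸)³ = 1.641 × 10⁻⁷
Ratio (larger/smaller) = 872

Moon D, by a factor of ≈ 872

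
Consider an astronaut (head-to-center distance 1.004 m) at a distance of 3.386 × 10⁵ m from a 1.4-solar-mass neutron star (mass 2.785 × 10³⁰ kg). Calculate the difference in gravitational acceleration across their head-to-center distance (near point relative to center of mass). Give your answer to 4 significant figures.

9.614 × 10³ m/s²

Δa = 2GMr/d³
   = 2 × (6.674 × 10⁻¹¹) × (2.785 × 10³⁰) × (1.004) / (3.386 × 10⁵)³
   = 9.614 × 10³ m/s²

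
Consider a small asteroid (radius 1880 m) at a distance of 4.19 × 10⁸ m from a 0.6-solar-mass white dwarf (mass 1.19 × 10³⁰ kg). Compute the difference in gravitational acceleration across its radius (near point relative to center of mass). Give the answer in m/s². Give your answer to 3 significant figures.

4.06 × 10⁻³ m/s²

Since r ≪ d, expand the inverse-square field across one radius to get the leading 2GMr/d³ term.
a_tidal = 2GMr/d³
        = 2 × (6.674 × 10⁻¹¹) × (1.19 × 10³⁰) × (1880) / (4.19 × 10⁸)³
        = 4.06 × 10⁻³ m/s²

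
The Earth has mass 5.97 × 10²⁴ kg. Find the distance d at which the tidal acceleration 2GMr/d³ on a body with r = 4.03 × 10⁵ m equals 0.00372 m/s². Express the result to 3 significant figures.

4.42 × 10⁷ m

2GMr/d³ = a_tidal  ⇒  d = (2GMr / a_tidal)^(1/3)
d = (2 × 6.674×10⁻¹¹ × (5.97 × 10²⁴) × (4.03 × 10⁵) / (0.00372))^(1/3)
  = 4.42 × 10⁷ m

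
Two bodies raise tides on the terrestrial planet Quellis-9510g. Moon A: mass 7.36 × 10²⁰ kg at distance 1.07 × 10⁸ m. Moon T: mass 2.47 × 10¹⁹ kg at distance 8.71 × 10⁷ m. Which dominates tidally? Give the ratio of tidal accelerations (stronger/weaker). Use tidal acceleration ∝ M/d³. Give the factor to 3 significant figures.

The tide-raising term goes as M/d³ (the gradient of a 1/d² field).
Moon A: (7.36 × 10²⁰) / (1.07 × 10⁸)³ = 6.008 × 10⁻⁴
Moon T: (2.47 × 10¹⁹) / (8.71 × 10⁷)³ = 3.738 × 10⁻⁵
Ratio (larger/smaller) = 16.1

Moon A, by a factor of ≈ 16.1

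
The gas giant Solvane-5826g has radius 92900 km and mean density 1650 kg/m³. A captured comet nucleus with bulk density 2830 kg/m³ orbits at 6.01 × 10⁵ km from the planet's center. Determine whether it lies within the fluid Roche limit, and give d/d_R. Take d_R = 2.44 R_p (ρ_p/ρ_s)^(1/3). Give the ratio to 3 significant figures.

outside; d/d_R ≈ 3.17

d_R = 2.44 × (92900 km) × (1650/2830)^(1/3) = 1.894 × 10⁵ km
d/d_R = (6.01 × 10⁵) / (1.894 × 10⁵) = 3.17
Since d/d_R > 1, the body is outside the Roche limit.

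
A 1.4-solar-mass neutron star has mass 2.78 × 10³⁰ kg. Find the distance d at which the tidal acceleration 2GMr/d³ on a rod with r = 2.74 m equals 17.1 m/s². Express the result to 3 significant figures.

2GMr/d³ = a_tidal  ⇒  d = (2GMr / a_tidal)^(1/3)
d = (2 × 6.674×10⁻¹¹ × (2.78 × 10³⁰) × (2.74) / (17.1))^(1/3)
  = 3.90 × 10⁶ m

3.90 × 10⁶ m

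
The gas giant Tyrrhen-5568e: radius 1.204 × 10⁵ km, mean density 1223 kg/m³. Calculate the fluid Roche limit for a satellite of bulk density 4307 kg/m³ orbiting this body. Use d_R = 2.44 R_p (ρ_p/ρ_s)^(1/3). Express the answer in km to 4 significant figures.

d_R = 2.44 × 1.204 × 10⁵ km × (1223/4307)^(1/3)
    = 1.931 × 10⁵ km

1.931 × 10⁵ km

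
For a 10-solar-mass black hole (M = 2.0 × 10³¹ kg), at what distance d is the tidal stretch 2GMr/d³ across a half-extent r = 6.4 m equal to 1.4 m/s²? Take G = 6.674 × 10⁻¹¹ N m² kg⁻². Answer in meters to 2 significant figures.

2.3 × 10⁷ m

2GMr/d³ = a_tidal  ⇒  d = (2GMr / a_tidal)^(1/3)
d = (2 × 6.674×10⁻¹¹ × (2.0 × 10³¹) × (6.4) / (1.4))^(1/3)
  = 2.3 × 10⁷ m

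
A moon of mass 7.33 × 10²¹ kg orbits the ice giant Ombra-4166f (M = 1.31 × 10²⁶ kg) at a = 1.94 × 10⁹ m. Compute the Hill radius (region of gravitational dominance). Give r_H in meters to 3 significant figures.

5.14 × 10⁷ m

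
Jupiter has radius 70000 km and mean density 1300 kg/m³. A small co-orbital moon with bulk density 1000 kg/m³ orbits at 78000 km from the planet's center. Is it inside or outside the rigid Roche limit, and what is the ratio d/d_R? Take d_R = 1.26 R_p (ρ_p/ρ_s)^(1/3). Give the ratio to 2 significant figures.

d_R = 1.26 × (70000 km) × (1300/1000)^(1/3) = 96260 km
d/d_R = (78000) / (96260) = 0.81
Since d/d_R < 1, the body is inside the Roche limit.

inside; d/d_R ≈ 0.81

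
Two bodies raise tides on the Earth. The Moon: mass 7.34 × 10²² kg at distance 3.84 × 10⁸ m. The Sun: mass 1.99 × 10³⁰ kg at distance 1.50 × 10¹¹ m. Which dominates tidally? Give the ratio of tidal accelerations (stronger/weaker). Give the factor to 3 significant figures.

Compare M/d³ for the two perturbers:
The Moon: (7.34 × 10²²) / (3.84 × 10⁸)³ = 1.296 × 10⁻³
The Sun: (1.99 × 10³⁰) / (1.50 × 10¹¹)³ = 5.896 × 10⁻⁴
Ratio (larger/smaller) = 2.20

The Moon, by a factor of ≈ 2.20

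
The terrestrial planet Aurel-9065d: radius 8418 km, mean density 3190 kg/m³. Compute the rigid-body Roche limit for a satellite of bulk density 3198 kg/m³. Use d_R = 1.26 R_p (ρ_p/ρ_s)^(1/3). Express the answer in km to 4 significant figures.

10600 km

d_R = 1.26 × 8418 km × (3190/3198)^(1/3)
    = 10600 km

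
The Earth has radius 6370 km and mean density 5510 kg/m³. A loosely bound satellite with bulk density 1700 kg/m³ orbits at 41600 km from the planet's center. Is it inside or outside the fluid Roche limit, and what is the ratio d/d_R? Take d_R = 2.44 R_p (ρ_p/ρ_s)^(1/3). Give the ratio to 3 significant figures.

d_R = 2.44 × (6370 km) × (5510/1700)^(1/3) = 23000 km
d/d_R = (41600) / (23000) = 1.81
Since d/d_R > 1, the body is outside the Roche limit.

outside; d/d_R ≈ 1.81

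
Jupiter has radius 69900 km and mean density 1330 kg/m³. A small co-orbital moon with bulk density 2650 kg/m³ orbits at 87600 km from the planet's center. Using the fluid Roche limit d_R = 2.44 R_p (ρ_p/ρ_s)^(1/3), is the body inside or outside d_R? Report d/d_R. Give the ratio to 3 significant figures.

d_R = 2.44 × (69900 km) × (1330/2650)^(1/3) = 1.355 × 10⁵ km
d/d_R = (87600) / (1.355 × 10⁵) = 0.646
Since d/d_R < 1, the body is inside the Roche limit.

inside; d/d_R ≈ 0.646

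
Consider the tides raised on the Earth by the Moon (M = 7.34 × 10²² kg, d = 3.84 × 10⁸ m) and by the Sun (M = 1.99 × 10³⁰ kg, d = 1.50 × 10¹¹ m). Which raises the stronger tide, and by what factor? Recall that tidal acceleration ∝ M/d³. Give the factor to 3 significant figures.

Tidal acceleration ∝ M/d³, so compare M/d³ for each.
The Moon: (7.34 × 10²²) / (3.84 × 10⁸)³ = 1.296 × 10⁻³
The Sun: (1.99 × 10³⁰) / (1.50 × 10¹¹)³ = 5.896 × 10⁻⁴
Ratio (larger/smaller) = 2.20

The Moon, by a factor of ≈ 2.20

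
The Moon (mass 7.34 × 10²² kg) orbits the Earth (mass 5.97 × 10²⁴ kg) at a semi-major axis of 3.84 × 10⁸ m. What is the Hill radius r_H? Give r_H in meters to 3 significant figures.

6.15 × 10⁷ m

r_H ≈ a (m/3M)^(1/3)
    = (3.84 × 10⁸) × (7.34 × 10²² / (3 × 5.97 × 10²⁴))^(1/3)
    = 6.15 × 10⁷ m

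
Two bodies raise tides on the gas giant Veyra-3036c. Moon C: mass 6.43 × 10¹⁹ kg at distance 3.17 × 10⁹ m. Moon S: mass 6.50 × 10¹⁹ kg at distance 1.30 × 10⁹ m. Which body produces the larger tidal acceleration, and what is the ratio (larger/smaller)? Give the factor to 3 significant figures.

Tidal stretch scales as M/d³; compute that for each body.
Moon C: (6.43 × 10¹⁹) / (3.17 × 10⁹)³ = 2.019 × 10⁻⁹
Moon S: (6.50 × 10¹⁹) / (1.30 × 10⁹)³ = 2.959 × 10⁻⁸
Ratio (larger/smaller) = 14.7

Moon S, by a factor of ≈ 14.7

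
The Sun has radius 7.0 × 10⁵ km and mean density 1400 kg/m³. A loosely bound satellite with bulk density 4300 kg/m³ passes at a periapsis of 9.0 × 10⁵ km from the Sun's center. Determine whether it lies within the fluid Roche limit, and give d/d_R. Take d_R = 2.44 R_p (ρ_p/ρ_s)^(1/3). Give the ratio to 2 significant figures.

inside; d/d_R ≈ 0.77

d_R = 2.44 × (7.0 × 10⁵ km) × (1400/4300)^(1/3) = 1.175 × 10⁶ km
d/d_R = (9.0 × 10⁵) / (1.175 × 10⁶) = 0.77
Since d/d_R < 1, the body is inside the Roche limit.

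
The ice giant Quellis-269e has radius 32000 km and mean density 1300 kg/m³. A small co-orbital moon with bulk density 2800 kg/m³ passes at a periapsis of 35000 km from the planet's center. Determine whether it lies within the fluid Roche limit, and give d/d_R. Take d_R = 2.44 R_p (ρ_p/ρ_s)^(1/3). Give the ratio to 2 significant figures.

d_R = 2.44 × (32000 km) × (1300/2800)^(1/3) = 60460 km
d/d_R = (35000) / (60460) = 0.58
Since d/d_R < 1, the body is inside the Roche limit.

inside; d/d_R ≈ 0.58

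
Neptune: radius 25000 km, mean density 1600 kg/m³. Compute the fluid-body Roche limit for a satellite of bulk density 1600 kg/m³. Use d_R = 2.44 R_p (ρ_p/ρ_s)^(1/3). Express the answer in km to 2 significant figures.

61000 km

d_R = 2.44 × 25000 km × (1600/1600)^(1/3)
    = 61000 km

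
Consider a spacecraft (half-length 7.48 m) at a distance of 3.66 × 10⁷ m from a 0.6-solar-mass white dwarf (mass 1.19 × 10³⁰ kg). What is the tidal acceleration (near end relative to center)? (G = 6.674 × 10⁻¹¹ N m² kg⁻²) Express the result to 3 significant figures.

2.42 × 10⁻² m/s²

Δa = 2GMr/d³
   = 2 × (6.674 × 10⁻¹¹) × (1.19 × 10³⁰) × (7.48) / (3.66 × 10⁷)³
   = 2.42 × 10⁻² m/s²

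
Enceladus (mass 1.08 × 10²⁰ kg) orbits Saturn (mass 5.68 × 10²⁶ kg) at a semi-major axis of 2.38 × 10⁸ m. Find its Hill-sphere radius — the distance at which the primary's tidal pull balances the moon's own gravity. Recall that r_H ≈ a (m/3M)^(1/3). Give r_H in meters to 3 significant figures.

9.49 × 10⁵ m

r_H ≈ a (m/3M)^(1/3)
    = (2.38 × 10⁸) × (1.08 × 10²⁰ / (3 × 5.68 × 10²⁶))^(1/3)
    = 9.49 × 10⁵ m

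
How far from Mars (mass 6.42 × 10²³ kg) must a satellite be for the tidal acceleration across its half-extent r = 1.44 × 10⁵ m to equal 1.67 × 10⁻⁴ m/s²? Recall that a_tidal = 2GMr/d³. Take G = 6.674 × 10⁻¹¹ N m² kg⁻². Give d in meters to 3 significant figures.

2GMr/d³ = a_tidal  ⇒  d = (2GMr / a_tidal)^(1/3)
d = (2 × 6.674×10⁻¹¹ × (6.42 × 10²³) × (1.44 × 10⁵) / (1.67 × 10⁻⁴))^(1/3)
  = 4.20 × 10⁷ m

4.20 × 10⁷ m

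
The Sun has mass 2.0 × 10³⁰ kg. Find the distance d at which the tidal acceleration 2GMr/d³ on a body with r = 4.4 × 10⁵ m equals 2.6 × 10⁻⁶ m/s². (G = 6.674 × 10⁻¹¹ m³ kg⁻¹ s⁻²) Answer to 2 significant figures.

3.6 × 10¹⁰ m

2GMr/d³ = a_tidal  ⇒  d = (2GMr / a_tidal)^(1/3)
d = (2 × 6.674×10⁻¹¹ × (2.0 × 10³⁰) × (4.4 × 10⁵) / (2.6 × 10⁻⁶))^(1/3)
  = 3.6 × 10¹⁰ m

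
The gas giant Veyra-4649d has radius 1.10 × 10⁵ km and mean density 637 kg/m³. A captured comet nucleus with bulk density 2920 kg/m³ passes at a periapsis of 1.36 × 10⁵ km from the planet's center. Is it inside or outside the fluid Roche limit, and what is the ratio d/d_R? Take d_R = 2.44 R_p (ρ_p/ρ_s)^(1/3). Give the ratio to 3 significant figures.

d_R = 2.44 × (1.10 × 10⁵ km) × (637/2920)^(1/3) = 1.616 × 10⁵ km
d/d_R = (1.36 × 10⁵) / (1.616 × 10⁵) = 0.842
Since d/d_R < 1, the body is inside the Roche limit.

inside; d/d_R ≈ 0.842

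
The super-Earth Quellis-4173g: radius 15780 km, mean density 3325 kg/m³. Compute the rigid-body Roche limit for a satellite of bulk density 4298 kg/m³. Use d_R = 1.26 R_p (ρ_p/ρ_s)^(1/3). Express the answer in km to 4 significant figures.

d_R = 1.26 × 15780 km × (3325/4298)^(1/3)
    = 18250 km

18250 km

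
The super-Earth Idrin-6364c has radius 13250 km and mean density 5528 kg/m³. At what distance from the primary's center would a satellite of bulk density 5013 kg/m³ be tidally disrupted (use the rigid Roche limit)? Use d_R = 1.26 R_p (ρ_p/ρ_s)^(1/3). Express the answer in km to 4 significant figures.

d_R = 1.26 × 13250 km × (5528/5013)^(1/3)
    = 17250 km

17250 km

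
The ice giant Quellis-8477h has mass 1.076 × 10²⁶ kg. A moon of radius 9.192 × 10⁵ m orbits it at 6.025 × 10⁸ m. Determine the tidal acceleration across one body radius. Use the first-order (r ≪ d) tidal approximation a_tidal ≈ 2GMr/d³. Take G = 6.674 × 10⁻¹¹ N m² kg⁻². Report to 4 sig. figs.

The tidal stretch is the gradient of GM/d² times the body's extent r, hence the 1/d³ dependence.
Δa = 2GMr/d³
   = 2 × (6.674 × 10⁻¹¹) × (1.076 × 10²⁶) × (9.192 × 10⁵) / (6.025 × 10⁸)³
   = 6.036 × 10⁻⁵ m/s²

6.036 × 10⁻⁵ m/s²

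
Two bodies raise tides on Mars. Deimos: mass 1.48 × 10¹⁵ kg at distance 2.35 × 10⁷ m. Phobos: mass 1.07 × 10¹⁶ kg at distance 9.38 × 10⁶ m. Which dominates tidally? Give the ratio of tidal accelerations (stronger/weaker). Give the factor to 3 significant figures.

The tide-raising term goes as M/d³ (the gradient of a 1/d² field).
Deimos: (1.48 × 10¹⁵) / (2.35 × 10⁷)³ = 1.140 × 10⁻⁷
Phobos: (1.07 × 10¹⁶) / (9.38 × 10⁶)³ = 1.297 × 10⁻⁵
Ratio (larger/smaller) = 114

Phobos, by a factor of ≈ 114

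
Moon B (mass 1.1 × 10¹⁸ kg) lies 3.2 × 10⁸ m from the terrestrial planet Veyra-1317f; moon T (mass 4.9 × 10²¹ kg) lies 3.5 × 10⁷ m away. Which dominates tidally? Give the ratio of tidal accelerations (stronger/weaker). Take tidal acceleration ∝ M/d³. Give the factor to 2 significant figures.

Moon T, by a factor of ≈ 3.4 × 10⁶

The tide-raising term goes as M/d³ (the gradient of a 1/d² field).
Moon B: (1.1 × 10¹⁸) / (3.2 × 10⁸)³ = 3.357 × 10⁻⁸
Moon T: (4.9 × 10²¹) / (3.5 × 10⁷)³ = 1.143 × 10⁻¹
Ratio (larger/smaller) = 3.4 × 10⁶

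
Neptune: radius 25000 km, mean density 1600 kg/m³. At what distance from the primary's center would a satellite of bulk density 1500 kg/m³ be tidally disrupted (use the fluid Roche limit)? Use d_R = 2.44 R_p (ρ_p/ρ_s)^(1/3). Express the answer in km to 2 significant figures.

62000 km

d_R = 2.44 × 25000 km × (1600/1500)^(1/3)
    = 62000 km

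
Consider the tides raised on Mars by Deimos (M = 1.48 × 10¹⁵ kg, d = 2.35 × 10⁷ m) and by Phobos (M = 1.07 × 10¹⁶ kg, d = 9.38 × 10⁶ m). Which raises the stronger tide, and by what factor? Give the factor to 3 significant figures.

Phobos, by a factor of ≈ 114

The tide-raising term goes as M/d³ (the gradient of a 1/d² field).
Deimos: (1.48 × 10¹⁵) / (2.35 × 10⁷)³ = 1.140 × 10⁻⁷
Phobos: (1.07 × 10¹⁶) / (9.38 × 10⁶)³ = 1.297 × 10⁻⁵
Ratio (larger/smaller) = 114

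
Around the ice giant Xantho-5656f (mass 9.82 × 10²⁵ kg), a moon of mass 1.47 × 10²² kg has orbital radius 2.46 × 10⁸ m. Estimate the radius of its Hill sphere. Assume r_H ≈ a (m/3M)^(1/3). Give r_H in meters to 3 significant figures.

r_H ≈ a (m/3M)^(1/3)
    = (2.46 × 10⁸) × (1.47 × 10²² / (3 × 9.82 × 10²⁵))^(1/3)
    = 9.06 × 10⁶ m

9.06 × 10⁶ m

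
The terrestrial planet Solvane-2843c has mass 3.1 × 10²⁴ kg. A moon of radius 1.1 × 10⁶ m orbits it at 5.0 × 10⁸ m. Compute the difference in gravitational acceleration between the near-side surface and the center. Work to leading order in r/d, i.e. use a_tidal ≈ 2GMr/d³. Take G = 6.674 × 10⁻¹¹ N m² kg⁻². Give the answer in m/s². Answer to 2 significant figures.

3.6 × 10⁻⁶ m/s²

The tidal stretch is the gradient of GM/d² times the body's extent r, hence the 1/d³ dependence.
Δg = 2GMr/d³
   = 2 × (6.674 × 10⁻¹¹) × (3.1 × 10²⁴) × (1.1 × 10⁶) / (5.0 × 10⁸)³
   = 3.6 × 10⁻⁶ m/s²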